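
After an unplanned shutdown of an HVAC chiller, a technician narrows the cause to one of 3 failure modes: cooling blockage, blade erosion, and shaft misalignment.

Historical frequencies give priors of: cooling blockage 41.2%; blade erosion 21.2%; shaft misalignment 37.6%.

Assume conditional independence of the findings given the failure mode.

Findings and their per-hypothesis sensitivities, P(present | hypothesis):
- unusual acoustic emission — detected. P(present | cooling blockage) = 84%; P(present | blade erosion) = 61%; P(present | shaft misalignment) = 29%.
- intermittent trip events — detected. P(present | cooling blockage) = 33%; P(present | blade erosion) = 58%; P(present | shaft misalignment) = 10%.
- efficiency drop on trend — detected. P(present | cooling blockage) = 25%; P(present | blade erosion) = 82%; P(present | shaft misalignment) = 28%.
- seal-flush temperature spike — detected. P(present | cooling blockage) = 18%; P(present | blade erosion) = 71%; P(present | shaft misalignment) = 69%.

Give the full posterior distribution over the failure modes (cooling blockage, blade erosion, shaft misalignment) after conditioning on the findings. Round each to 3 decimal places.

By Bayes' rule with conditional independence, the unnormalized weight for each hypothesis is prior × ∏ likelihoods:
  cooling blockage: 0.412 × 0.84 × 0.33 × 0.25 × 0.18 = 0.0051393
  blade erosion: 0.212 × 0.61 × 0.58 × 0.82 × 0.71 = 0.043668
  shaft misalignment: 0.376 × 0.29 × 0.10 × 0.28 × 0.69 = 0.0021067
Marginal likelihood of the evidence = 0.050914.
P(cooling blockage | evidence) = 0.0051393 / 0.050914 ≈ 0.101
P(blade erosion | evidence) = 0.043668 / 0.050914 ≈ 0.858
P(shaft misalignment | evidence) = 0.0021067 / 0.050914 ≈ 0.041

0.101, 0.858, 0.041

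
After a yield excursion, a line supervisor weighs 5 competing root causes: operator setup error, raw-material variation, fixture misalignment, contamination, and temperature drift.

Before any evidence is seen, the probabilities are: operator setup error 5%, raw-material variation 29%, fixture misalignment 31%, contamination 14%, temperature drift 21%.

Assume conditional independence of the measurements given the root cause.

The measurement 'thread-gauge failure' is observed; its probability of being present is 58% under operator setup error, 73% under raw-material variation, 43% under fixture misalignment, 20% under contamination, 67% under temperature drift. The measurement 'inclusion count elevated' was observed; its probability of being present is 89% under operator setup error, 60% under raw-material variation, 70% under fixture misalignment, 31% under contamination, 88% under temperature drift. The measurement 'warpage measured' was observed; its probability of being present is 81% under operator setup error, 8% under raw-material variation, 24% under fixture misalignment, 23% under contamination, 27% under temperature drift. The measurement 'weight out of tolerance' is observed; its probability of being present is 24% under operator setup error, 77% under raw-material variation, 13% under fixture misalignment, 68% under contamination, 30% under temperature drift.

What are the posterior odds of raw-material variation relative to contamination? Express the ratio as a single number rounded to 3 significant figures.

5.76

The normalizing constant cancels in an odds ratio, so compute prior × likelihood for the two hypotheses only:
  raw-material variation: 0.29 × 0.73 × 0.60 × 0.08 × 0.77 = 0.0078244
  contamination: 0.14 × 0.20 × 0.31 × 0.23 × 0.68 = 0.0013576
Posterior odds = 0.0078244 / 0.0013576 ≈ 5.76.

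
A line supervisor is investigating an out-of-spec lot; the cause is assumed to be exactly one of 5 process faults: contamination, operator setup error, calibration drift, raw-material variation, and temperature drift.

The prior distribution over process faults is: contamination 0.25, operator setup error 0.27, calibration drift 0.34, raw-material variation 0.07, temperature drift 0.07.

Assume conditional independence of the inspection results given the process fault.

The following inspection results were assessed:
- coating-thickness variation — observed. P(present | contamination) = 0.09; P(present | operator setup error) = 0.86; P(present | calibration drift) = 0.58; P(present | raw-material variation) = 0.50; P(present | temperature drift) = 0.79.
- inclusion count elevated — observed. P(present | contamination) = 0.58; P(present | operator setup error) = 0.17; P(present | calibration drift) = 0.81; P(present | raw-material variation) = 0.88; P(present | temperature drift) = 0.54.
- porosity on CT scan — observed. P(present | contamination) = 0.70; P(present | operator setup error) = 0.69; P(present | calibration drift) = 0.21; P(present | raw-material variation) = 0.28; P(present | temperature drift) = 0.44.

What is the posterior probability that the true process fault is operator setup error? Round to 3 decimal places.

0.297

Multiply each prior by the joint likelihood of the inspection result pattern:
  contamination: 0.25 × 0.09 × 0.58 × 0.70 = 0.009135
  operator setup error: 0.27 × 0.86 × 0.17 × 0.69 = 0.027237
  calibration drift: 0.34 × 0.58 × 0.81 × 0.21 = 0.033544
  raw-material variation: 0.07 × 0.50 × 0.88 × 0.28 = 0.008624
  temperature drift: 0.07 × 0.79 × 0.54 × 0.44 = 0.013139
Normalizing constant Z = 0.009135 + 0.027237 + 0.033544 + 0.008624 + 0.013139 = 0.091679.
P(operator setup error | evidence) = 0.027237 / 0.091679 ≈ 0.297.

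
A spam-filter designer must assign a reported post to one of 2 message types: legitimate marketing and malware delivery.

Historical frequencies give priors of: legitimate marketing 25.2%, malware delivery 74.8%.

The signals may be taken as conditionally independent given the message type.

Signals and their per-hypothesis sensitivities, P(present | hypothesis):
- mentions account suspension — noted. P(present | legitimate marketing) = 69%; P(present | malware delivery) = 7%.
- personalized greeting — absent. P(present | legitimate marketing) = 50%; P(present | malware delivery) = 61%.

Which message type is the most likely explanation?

legitimate marketing

For each hypothesis, the unnormalized posterior weight is prior × product of the signal likelihoods (using 1 − P(present | H) for each absent signal):
  legitimate marketing: 0.252 × 0.69 × (1 − 0.50) = 0.08694
  malware delivery: 0.748 × 0.07 × (1 − 0.61) = 0.02042
Marginal likelihood of the evidence = 0.10736.
P(legitimate marketing | evidence) ≈ 0.08694 / 0.10736 ≈ 0.810
P(malware delivery | evidence) ≈ 0.02042 / 0.10736 ≈ 0.190
The largest is 0.810, so legitimate marketing is most probable.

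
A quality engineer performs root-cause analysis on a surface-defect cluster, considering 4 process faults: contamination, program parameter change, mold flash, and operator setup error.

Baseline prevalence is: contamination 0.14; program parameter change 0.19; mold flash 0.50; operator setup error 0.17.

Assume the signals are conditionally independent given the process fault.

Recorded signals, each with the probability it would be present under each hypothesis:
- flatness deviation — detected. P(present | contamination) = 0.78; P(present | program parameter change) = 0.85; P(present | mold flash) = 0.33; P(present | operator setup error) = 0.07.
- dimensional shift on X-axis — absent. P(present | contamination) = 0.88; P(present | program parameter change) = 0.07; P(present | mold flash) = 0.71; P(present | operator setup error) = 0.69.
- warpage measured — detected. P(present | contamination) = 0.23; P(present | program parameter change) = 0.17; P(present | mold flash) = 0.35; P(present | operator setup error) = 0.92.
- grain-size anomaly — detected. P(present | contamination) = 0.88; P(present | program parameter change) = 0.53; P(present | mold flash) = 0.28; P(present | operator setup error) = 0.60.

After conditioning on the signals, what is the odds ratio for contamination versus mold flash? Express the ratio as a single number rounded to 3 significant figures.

0.566

Unnormalized posterior weight (prior times the signal likelihoods) for each of the two hypotheses (using 1 − P(present | H) for each absent signal):
  contamination: 0.14 × 0.78 × (1 − 0.88) × 0.23 × 0.88 = 0.0026522
  mold flash: 0.50 × 0.33 × (1 − 0.71) × 0.35 × 0.28 = 0.0046893
Posterior odds = 0.0026522 / 0.0046893 ≈ 0.566.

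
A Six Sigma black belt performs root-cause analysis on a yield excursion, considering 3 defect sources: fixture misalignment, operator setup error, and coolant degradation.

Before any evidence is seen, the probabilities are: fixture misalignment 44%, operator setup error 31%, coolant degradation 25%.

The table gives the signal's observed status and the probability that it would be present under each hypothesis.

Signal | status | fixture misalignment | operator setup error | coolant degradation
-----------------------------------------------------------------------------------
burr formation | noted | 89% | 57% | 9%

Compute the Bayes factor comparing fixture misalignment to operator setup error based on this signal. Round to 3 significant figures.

The Bayes factor is the ratio of the two likelihoods.
  fixture misalignment: 0.89
  operator setup error: 0.57
Bayes factor = 0.89 / 0.57 ≈ 1.56

1.56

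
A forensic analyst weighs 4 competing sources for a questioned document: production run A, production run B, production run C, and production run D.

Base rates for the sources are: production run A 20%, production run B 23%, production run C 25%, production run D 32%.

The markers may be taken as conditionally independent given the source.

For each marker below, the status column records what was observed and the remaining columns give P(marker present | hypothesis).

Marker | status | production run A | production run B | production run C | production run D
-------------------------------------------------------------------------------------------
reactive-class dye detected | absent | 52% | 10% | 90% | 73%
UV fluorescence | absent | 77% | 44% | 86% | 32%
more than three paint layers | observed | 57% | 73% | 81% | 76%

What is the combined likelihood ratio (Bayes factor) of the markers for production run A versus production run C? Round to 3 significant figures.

5.55

Take the product of per-marker likelihoods under each hypothesis (using 1 − P(present | H) for each absent marker), then divide.
  production run A: (1 − 0.52) × (1 − 0.77) × 0.57 = 0.062928
  production run C: (1 − 0.90) × (1 − 0.86) × 0.81 = 0.01134
Bayes factor = 0.062928 / 0.01134 ≈ 5.55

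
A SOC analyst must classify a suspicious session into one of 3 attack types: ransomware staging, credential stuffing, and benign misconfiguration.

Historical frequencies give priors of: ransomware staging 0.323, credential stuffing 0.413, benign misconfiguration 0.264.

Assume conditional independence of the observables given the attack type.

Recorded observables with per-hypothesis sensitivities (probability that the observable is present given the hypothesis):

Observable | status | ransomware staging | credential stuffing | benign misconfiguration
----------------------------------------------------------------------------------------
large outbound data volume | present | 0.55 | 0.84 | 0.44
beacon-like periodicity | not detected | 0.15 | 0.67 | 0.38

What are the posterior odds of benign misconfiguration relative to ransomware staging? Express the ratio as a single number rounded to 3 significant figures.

0.477

The normalizing constant cancels in an odds ratio, so compute prior × likelihood for the two hypotheses only (using 1 − P(present | H) for each absent observable):
  benign misconfiguration: 0.264 × 0.44 × (1 − 0.38) = 0.072019
  ransomware staging: 0.323 × 0.55 × (1 − 0.15) = 0.151
Posterior odds = 0.072019 / 0.151 ≈ 0.477.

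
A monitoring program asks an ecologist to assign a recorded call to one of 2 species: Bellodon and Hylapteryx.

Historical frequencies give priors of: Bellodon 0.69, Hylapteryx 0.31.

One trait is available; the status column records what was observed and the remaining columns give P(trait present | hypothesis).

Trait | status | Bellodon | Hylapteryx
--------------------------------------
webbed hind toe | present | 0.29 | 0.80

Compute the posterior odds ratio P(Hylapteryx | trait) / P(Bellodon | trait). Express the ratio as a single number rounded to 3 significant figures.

1.24

The normalizing constant cancels in an odds ratio, so compute prior × likelihood for the two hypotheses only:
  Hylapteryx: 0.31 × 0.80 = 0.248
  Bellodon: 0.69 × 0.29 = 0.2001
Odds(Hylapteryx : Bellodon) = 0.248 / 0.2001 ≈ 1.24.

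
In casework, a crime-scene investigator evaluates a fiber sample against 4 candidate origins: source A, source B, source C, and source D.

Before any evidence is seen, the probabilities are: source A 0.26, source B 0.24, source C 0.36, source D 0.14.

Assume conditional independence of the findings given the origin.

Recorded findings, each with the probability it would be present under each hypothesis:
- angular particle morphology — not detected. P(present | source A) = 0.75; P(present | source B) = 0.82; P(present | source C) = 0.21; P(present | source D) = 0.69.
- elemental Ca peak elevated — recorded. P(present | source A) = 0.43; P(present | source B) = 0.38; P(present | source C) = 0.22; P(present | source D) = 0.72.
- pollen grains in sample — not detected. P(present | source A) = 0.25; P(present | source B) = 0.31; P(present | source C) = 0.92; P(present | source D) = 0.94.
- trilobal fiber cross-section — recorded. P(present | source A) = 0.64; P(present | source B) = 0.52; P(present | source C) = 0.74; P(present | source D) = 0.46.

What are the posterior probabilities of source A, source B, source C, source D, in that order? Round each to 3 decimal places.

By Bayes' rule with conditional independence, the unnormalized weight for each hypothesis is prior × ∏ likelihoods (using 1 − P(present | H) for each absent finding):
  source A: 0.26 × (1 − 0.75) × 0.43 × (1 − 0.25) × 0.64 = 0.013416
  source B: 0.24 × (1 − 0.82) × 0.38 × (1 − 0.31) × 0.52 = 0.0058901
  source C: 0.36 × (1 − 0.21) × 0.22 × (1 − 0.92) × 0.74 = 0.003704
  source D: 0.14 × (1 − 0.69) × 0.72 × (1 − 0.94) × 0.46 = 0.00086244
The unnormalized weights sum to 0.023873.
P(source A | evidence) = 0.013416 / 0.023873 ≈ 0.562
P(source B | evidence) = 0.0058901 / 0.023873 ≈ 0.247
P(source C | evidence) = 0.003704 / 0.023873 ≈ 0.155
P(source D | evidence) = 0.00086244 / 0.023873 ≈ 0.036

0.562, 0.247, 0.155, 0.036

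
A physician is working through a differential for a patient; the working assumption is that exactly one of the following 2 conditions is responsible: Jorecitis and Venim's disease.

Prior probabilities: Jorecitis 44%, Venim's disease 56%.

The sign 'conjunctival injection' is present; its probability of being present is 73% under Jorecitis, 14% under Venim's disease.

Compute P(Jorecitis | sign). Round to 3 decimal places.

By Bayes' rule, the unnormalized weight for each hypothesis is prior × likelihood:
  Jorecitis: 0.44 × 0.73 = 0.3212
  Venim's disease: 0.56 × 0.14 = 0.0784
Normalizing constant Z = 0.3212 + 0.0784 = 0.3996.
P(Jorecitis | evidence) = 0.3212 / 0.3996 ≈ 0.804.

0.804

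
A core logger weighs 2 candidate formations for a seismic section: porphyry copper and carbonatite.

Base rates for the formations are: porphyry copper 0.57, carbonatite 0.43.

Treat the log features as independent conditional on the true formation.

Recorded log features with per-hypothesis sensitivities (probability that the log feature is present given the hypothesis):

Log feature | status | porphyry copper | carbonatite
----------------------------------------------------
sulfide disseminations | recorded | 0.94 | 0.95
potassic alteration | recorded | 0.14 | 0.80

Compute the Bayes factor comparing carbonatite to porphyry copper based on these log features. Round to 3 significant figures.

5.78

Take the product of per-log feature likelihoods under each hypothesis, then divide.
  carbonatite: 0.95 × 0.80 = 0.76
  porphyry copper: 0.94 × 0.14 = 0.1316
Bayes factor = 0.76 / 0.1316 ≈ 5.78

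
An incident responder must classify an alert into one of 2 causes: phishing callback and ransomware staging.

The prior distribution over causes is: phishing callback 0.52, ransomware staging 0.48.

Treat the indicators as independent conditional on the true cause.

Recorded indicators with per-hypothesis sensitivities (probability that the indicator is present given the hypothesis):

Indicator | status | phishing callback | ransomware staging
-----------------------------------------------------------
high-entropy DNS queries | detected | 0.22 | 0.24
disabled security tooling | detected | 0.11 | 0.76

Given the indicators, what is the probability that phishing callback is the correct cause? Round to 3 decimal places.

0.126

By Bayes' rule with conditional independence, the unnormalized weight for each hypothesis is prior × ∏ likelihoods:
  phishing callback: 0.52 × 0.22 × 0.11 = 0.012584
  ransomware staging: 0.48 × 0.24 × 0.76 = 0.087552
The unnormalized weights sum to 0.10014.
P(phishing callback | evidence) = 0.012584 / 0.10014 ≈ 0.126.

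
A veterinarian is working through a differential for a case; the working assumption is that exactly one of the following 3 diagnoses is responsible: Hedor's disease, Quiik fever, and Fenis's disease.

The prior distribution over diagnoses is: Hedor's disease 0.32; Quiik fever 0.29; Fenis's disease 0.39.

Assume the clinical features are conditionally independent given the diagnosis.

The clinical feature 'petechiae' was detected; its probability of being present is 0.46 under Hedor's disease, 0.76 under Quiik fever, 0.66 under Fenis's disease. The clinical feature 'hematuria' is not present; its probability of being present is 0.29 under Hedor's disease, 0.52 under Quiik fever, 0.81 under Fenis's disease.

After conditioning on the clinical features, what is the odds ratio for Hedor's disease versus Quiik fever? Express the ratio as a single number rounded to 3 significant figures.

Unnormalized posterior weight (prior times the clinical feature likelihoods) for each of the two hypotheses (using 1 − P(present | H) for each absent clinical feature):
  Hedor's disease: 0.32 × 0.46 × (1 − 0.29) = 0.10451
  Quiik fever: 0.29 × 0.76 × (1 − 0.52) = 0.10579
Posterior odds = 0.10451 / 0.10579 ≈ 0.988.

0.988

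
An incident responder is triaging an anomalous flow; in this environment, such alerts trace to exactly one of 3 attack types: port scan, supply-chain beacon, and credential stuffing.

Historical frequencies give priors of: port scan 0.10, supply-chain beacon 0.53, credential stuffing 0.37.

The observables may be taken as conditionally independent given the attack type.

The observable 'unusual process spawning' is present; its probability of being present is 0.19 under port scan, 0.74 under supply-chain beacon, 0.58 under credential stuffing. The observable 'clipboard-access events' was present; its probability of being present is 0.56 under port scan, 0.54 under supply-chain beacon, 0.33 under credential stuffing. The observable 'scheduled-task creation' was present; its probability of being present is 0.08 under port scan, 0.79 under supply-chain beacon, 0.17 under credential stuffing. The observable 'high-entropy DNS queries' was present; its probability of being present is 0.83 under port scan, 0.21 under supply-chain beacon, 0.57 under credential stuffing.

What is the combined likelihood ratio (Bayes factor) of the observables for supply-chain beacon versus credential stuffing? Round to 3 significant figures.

3.57

Take the product of per-observable likelihoods under each hypothesis, then divide.
  supply-chain beacon: 0.74 × 0.54 × 0.79 × 0.21 = 0.066294
  credential stuffing: 0.58 × 0.33 × 0.17 × 0.57 = 0.018547
Bayes factor = 0.066294 / 0.018547 ≈ 3.57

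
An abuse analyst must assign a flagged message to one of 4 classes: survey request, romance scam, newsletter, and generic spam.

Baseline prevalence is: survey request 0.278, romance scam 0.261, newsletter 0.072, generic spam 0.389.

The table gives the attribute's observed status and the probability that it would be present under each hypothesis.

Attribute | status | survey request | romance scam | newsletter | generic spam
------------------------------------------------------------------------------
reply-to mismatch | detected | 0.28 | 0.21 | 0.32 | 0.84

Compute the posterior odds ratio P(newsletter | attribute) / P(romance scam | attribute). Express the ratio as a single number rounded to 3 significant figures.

0.420

The normalizing constant cancels in an odds ratio, so compute prior × likelihood for the two hypotheses only:
  newsletter: 0.072 × 0.32 = 0.02304
  romance scam: 0.261 × 0.21 = 0.05481
Posterior odds = 0.02304 / 0.05481 ≈ 0.420.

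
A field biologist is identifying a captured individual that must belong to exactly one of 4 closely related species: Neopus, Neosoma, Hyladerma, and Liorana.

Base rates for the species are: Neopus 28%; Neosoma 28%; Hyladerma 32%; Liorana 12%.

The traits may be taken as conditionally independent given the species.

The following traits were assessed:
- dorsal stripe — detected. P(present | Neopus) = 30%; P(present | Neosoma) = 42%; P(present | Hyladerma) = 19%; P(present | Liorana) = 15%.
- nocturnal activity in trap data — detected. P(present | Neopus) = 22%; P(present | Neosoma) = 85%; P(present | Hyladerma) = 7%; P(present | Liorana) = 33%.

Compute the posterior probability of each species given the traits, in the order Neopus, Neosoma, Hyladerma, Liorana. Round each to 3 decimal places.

For each hypothesis, the unnormalized posterior weight is prior × product of the trait likelihoods:
  Neopus: 0.28 × 0.30 × 0.22 = 0.01848
  Neosoma: 0.28 × 0.42 × 0.85 = 0.09996
  Hyladerma: 0.32 × 0.19 × 0.07 = 0.004256
  Liorana: 0.12 × 0.15 × 0.33 = 0.00594
Normalizing constant Z = 0.01848 + 0.09996 + 0.004256 + 0.00594 = 0.12864.
P(Neopus | evidence) = 0.01848 / 0.12864 ≈ 0.144
P(Neosoma | evidence) = 0.09996 / 0.12864 ≈ 0.777
P(Hyladerma | evidence) = 0.004256 / 0.12864 ≈ 0.033
P(Liorana | evidence) = 0.00594 / 0.12864 ≈ 0.046

0.144, 0.777, 0.033, 0.046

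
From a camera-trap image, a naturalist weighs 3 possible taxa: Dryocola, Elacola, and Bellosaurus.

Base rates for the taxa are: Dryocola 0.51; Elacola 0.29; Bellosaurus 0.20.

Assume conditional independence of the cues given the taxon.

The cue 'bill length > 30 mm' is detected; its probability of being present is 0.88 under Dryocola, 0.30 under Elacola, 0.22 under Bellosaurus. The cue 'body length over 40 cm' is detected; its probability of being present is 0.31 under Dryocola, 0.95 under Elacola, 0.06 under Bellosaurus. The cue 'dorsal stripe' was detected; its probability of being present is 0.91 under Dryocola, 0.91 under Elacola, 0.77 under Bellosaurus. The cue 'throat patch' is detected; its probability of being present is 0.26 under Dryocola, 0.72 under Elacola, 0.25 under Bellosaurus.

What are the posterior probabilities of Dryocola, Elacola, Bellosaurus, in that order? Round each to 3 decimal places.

0.376, 0.618, 0.006

Multiply each prior by the joint likelihood of the cue pattern:
  Dryocola: 0.51 × 0.88 × 0.31 × 0.91 × 0.26 = 0.032918
  Elacola: 0.29 × 0.30 × 0.95 × 0.91 × 0.72 = 0.054152
  Bellosaurus: 0.20 × 0.22 × 0.06 × 0.77 × 0.25 = 0.0005082
Normalizing constant Z = 0.032918 + 0.054152 + 0.0005082 = 0.087578.
P(Dryocola | evidence) = 0.032918 / 0.087578 ≈ 0.376
P(Elacola | evidence) = 0.054152 / 0.087578 ≈ 0.618
P(Bellosaurus | evidence) = 0.0005082 / 0.087578 ≈ 0.006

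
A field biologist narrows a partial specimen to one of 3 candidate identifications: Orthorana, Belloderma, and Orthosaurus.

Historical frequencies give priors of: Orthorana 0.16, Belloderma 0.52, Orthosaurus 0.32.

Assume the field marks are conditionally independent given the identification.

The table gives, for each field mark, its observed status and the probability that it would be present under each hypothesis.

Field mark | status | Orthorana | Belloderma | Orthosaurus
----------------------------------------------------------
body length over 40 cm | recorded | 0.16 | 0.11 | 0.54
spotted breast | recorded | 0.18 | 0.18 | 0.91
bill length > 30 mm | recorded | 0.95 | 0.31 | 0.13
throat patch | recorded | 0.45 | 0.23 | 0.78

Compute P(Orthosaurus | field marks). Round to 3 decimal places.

0.855

Multiply each prior by the joint likelihood of the field mark pattern:
  Orthorana: 0.16 × 0.16 × 0.18 × 0.95 × 0.45 = 0.0019699
  Belloderma: 0.52 × 0.11 × 0.18 × 0.31 × 0.23 = 0.0007341
  Orthosaurus: 0.32 × 0.54 × 0.91 × 0.13 × 0.78 = 0.015945
Marginal likelihood of the evidence = 0.018649.
P(Orthosaurus | evidence) = 0.015945 / 0.018649 ≈ 0.855.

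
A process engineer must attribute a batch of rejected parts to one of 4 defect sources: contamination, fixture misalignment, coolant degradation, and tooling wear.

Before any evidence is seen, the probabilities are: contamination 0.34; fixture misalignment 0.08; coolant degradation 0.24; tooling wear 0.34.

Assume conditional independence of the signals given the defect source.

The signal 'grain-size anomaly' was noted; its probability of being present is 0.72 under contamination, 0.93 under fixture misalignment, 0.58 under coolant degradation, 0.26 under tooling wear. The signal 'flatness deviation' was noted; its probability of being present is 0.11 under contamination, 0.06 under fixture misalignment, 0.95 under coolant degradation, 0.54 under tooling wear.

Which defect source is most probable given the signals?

For each hypothesis, the unnormalized posterior weight is prior × product of the signal likelihoods:
  contamination: 0.34 × 0.72 × 0.11 = 0.026928
  fixture misalignment: 0.08 × 0.93 × 0.06 = 0.004464
  coolant degradation: 0.24 × 0.58 × 0.95 = 0.13224
  tooling wear: 0.34 × 0.26 × 0.54 = 0.047736
The unnormalized weights sum to 0.21137.
P(contamination | evidence) ≈ 0.026928 / 0.21137 ≈ 0.127
P(fixture misalignment | evidence) ≈ 0.004464 / 0.21137 ≈ 0.021
P(coolant degradation | evidence) ≈ 0.13224 / 0.21137 ≈ 0.626
P(tooling wear | evidence) ≈ 0.047736 / 0.21137 ≈ 0.226
The largest is 0.626, so coolant degradation is most probable.

coolant degradation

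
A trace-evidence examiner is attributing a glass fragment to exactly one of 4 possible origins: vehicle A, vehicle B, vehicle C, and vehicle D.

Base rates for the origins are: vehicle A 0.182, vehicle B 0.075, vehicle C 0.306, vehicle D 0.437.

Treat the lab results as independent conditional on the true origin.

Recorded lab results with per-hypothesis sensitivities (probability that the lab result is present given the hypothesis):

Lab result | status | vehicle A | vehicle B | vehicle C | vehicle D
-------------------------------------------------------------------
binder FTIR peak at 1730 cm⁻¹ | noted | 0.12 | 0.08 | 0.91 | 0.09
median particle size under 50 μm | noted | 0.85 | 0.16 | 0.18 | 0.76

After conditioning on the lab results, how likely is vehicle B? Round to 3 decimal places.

For each hypothesis, the unnormalized posterior weight is prior × product of the lab result likelihoods:
  vehicle A: 0.182 × 0.12 × 0.85 = 0.018564
  vehicle B: 0.075 × 0.08 × 0.16 = 0.00096
  vehicle C: 0.306 × 0.91 × 0.18 = 0.050123
  vehicle D: 0.437 × 0.09 × 0.76 = 0.029891
Marginal likelihood of the evidence = 0.099538.
P(vehicle B | evidence) = 0.00096 / 0.099538 ≈ 0.010.

0.010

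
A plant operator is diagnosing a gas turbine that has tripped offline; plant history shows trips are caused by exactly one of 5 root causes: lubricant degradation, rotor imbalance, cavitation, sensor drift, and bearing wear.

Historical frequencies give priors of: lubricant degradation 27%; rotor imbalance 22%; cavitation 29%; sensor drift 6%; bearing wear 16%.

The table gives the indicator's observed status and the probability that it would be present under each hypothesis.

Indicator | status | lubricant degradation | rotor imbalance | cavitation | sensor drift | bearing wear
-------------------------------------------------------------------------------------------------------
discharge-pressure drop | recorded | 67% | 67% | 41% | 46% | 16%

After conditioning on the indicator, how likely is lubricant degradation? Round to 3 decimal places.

For each hypothesis, the unnormalized posterior weight is prior × likelihood:
  lubricant degradation: 0.27 × 0.67 = 0.1809
  rotor imbalance: 0.22 × 0.67 = 0.1474
  cavitation: 0.29 × 0.41 = 0.1189
  sensor drift: 0.06 × 0.46 = 0.0276
  bearing wear: 0.16 × 0.16 = 0.0256
The unnormalized weights sum to 0.5004.
P(lubricant degradation | evidence) = 0.1809 / 0.5004 ≈ 0.362.

0.362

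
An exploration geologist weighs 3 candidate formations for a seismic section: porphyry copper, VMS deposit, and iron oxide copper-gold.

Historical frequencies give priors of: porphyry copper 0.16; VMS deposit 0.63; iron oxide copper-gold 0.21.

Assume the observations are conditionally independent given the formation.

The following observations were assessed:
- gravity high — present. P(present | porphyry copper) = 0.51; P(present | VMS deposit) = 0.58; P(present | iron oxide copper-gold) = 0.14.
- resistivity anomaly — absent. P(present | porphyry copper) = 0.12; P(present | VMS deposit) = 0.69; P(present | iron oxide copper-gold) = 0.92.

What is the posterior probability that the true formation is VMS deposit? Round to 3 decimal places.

By Bayes' rule with conditional independence, the unnormalized weight for each hypothesis is prior × ∏ likelihoods (using 1 − P(present | H) for each absent observation):
  porphyry copper: 0.16 × 0.51 × (1 − 0.12) = 0.071808
  VMS deposit: 0.63 × 0.58 × (1 − 0.69) = 0.11327
  iron oxide copper-gold: 0.21 × 0.14 × (1 − 0.92) = 0.002352
Marginal likelihood of the evidence = 0.18743.
P(VMS deposit | evidence) = 0.11327 / 0.18743 ≈ 0.604.

0.604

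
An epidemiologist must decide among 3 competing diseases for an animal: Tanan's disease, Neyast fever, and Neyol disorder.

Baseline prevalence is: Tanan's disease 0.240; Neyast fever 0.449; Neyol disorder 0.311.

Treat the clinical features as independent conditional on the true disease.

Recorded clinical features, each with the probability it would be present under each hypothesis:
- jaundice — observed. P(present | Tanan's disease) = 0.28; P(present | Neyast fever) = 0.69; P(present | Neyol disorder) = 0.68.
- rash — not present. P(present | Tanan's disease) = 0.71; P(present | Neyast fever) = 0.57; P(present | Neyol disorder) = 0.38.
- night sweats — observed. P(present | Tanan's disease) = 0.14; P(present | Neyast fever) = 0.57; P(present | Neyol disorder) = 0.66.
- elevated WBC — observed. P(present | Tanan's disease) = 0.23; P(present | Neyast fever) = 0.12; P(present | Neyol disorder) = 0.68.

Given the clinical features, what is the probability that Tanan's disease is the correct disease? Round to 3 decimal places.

Multiply each prior by the joint likelihood of the clinical feature pattern (using 1 − P(present | H) for each absent clinical feature):
  Tanan's disease: 0.240 × 0.28 × (1 − 0.71) × 0.14 × 0.23 = 0.00062751
  Neyast fever: 0.449 × 0.69 × (1 − 0.57) × 0.57 × 0.12 = 0.0091121
  Neyol disorder: 0.311 × 0.68 × (1 − 0.38) × 0.66 × 0.68 = 0.058846
The unnormalized weights sum to 0.068585.
P(Tanan's disease | evidence) = 0.00062751 / 0.068585 ≈ 0.009.

0.009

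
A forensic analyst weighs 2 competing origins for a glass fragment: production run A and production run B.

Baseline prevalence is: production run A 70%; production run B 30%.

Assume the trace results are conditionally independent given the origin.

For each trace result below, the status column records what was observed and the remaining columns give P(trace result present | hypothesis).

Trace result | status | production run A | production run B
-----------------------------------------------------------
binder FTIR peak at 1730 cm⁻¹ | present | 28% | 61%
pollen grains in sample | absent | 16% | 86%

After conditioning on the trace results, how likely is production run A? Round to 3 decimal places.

Multiply each prior by the joint likelihood of the trace result pattern (using 1 − P(present | H) for each absent trace result):
  production run A: 0.70 × 0.28 × (1 − 0.16) = 0.16464
  production run B: 0.30 × 0.61 × (1 − 0.86) = 0.02562
Marginal likelihood of the evidence = 0.19026.
P(production run A | evidence) = 0.16464 / 0.19026 ≈ 0.865.

0.865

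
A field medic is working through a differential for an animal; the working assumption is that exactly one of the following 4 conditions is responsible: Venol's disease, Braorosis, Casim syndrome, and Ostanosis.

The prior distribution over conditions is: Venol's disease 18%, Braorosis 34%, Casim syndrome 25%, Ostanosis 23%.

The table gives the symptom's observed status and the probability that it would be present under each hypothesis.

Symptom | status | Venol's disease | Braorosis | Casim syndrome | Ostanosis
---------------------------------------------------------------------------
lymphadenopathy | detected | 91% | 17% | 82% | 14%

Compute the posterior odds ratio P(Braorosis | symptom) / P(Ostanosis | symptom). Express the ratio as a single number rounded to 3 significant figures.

1.80

The normalizing constant cancels in an odds ratio, so compute prior × likelihood for the two hypotheses only:
  Braorosis: 0.34 × 0.17 = 0.0578
  Ostanosis: 0.23 × 0.14 = 0.0322
Posterior odds = 0.0578 / 0.0322 ≈ 1.80.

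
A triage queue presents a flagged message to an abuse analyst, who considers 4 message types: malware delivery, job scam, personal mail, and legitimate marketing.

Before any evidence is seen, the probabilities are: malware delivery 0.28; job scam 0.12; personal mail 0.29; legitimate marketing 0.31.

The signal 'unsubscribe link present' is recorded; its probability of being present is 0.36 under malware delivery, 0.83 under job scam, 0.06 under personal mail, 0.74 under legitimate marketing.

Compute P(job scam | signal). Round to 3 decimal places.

0.223

Multiply each prior by the likelihood of the signal:
  malware delivery: 0.28 × 0.36 = 0.1008
  job scam: 0.12 × 0.83 = 0.0996
  personal mail: 0.29 × 0.06 = 0.0174
  legitimate marketing: 0.31 × 0.74 = 0.2294
Marginal likelihood of the evidence = 0.4472.
P(job scam | evidence) = 0.0996 / 0.4472 ≈ 0.223.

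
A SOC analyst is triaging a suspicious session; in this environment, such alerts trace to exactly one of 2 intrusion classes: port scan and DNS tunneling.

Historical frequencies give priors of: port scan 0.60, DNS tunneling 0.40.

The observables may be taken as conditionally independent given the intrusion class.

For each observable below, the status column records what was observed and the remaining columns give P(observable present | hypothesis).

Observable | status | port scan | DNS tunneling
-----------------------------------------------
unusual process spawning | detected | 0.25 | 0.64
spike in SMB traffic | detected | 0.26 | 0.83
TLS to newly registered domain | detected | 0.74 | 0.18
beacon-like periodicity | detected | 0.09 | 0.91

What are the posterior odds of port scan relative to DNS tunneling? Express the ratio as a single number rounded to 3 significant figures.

0.0746

Unnormalized posterior weight (prior times the observable likelihoods) for each of the two hypotheses:
  port scan: 0.60 × 0.25 × 0.26 × 0.74 × 0.09 = 0.0025974
  DNS tunneling: 0.40 × 0.64 × 0.83 × 0.18 × 0.91 = 0.034804
Odds(port scan : DNS tunneling) = 0.0025974 / 0.034804 ≈ 0.0746.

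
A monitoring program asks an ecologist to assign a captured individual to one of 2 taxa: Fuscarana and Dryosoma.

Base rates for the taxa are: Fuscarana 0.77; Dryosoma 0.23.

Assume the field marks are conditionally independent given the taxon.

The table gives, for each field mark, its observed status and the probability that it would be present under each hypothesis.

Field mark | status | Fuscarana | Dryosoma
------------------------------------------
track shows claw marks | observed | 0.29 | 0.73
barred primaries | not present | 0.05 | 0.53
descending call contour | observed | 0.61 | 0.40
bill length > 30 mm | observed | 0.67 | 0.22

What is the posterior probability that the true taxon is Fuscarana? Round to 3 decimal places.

0.926

For each hypothesis, the unnormalized posterior weight is prior × product of the field mark likelihoods (using 1 − P(present | H) for each absent field mark):
  Fuscarana: 0.77 × 0.29 × (1 − 0.05) × 0.61 × 0.67 = 0.0867
  Dryosoma: 0.23 × 0.73 × (1 − 0.53) × 0.40 × 0.22 = 0.0069443
Normalizing constant Z = 0.0867 + 0.0069443 = 0.093644.
P(Fuscarana | evidence) = 0.0867 / 0.093644 ≈ 0.926.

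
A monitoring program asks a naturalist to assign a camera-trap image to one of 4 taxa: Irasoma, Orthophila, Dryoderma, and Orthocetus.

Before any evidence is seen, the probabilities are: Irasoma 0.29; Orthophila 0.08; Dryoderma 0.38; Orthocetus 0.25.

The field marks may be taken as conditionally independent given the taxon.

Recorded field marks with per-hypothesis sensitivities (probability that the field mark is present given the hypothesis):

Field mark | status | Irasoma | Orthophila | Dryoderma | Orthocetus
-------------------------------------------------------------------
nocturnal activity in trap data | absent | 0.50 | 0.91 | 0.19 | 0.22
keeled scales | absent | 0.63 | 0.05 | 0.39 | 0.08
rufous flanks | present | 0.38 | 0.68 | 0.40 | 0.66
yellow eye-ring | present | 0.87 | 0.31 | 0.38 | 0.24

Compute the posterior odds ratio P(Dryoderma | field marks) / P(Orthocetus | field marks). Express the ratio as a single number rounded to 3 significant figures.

Posterior odds equal prior odds times the likelihood ratio; only the two competing hypotheses matter (using 1 − P(present | H) for each absent field mark).
  Dryoderma: 0.38 × (1 − 0.19) × (1 − 0.39) × 0.40 × 0.38 = 0.028539
  Orthocetus: 0.25 × (1 − 0.22) × (1 − 0.08) × 0.66 × 0.24 = 0.028417
Posterior odds = 0.028539 / 0.028417 ≈ 1.00.

1.00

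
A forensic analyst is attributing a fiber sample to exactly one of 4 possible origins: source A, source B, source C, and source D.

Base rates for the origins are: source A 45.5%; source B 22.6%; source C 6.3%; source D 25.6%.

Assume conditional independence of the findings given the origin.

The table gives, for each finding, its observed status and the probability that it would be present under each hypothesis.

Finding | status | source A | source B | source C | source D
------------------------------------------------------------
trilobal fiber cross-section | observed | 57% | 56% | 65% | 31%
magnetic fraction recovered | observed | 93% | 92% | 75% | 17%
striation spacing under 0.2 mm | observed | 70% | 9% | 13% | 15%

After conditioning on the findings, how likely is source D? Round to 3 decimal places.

For each hypothesis, the unnormalized posterior weight is prior × product of the finding likelihoods:
  source A: 0.455 × 0.57 × 0.93 × 0.70 = 0.16884
  source B: 0.226 × 0.56 × 0.92 × 0.09 = 0.010479
  source C: 0.063 × 0.65 × 0.75 × 0.13 = 0.0039926
  source D: 0.256 × 0.31 × 0.17 × 0.15 = 0.0020237
Marginal likelihood of the evidence = 0.18533.
P(source D | evidence) = 0.0020237 / 0.18533 ≈ 0.011.

0.011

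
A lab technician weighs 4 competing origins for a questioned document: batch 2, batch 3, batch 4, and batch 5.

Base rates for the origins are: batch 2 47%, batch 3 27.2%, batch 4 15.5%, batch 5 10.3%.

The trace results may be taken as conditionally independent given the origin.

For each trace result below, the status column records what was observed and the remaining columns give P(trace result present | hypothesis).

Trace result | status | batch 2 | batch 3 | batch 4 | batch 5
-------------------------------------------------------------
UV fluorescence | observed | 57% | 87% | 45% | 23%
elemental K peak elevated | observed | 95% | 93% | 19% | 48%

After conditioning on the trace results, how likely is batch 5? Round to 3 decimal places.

0.023

By Bayes' rule with conditional independence, the unnormalized weight for each hypothesis is prior × ∏ likelihoods:
  batch 2: 0.470 × 0.57 × 0.95 = 0.2545
  batch 3: 0.272 × 0.87 × 0.93 = 0.22008
  batch 4: 0.155 × 0.45 × 0.19 = 0.013253
  batch 5: 0.103 × 0.23 × 0.48 = 0.011371
The unnormalized weights sum to 0.4992.
P(batch 5 | evidence) = 0.011371 / 0.4992 ≈ 0.023.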